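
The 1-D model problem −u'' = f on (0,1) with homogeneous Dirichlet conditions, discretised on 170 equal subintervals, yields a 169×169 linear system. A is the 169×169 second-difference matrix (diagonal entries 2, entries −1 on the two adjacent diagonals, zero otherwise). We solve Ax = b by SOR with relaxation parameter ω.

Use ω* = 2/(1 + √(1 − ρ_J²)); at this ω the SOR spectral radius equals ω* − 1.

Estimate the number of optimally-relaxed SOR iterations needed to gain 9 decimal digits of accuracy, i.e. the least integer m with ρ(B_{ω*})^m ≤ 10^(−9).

m = 561

B_J for the 169×169 system has eigenvalues cos(kπ/170); ρ_J = cos(π/170) = 0.9998293.
root = sin(π/170) = 0.0184789  (since 1−cos² = sin²).
ω* = 2/(1+0.0184789) = 1.9637127
Hence ρ(B_{ω*}) = 1.9637127 − 1 = 0.9637127.
ρ_SOR^m ≤ 10^(−9) ⇔ m ≥ 9·ln10/(−ln 0.9637127) = 20.7233/0.0369621 = 560.663; m = ⌈560.663⌉ = 561.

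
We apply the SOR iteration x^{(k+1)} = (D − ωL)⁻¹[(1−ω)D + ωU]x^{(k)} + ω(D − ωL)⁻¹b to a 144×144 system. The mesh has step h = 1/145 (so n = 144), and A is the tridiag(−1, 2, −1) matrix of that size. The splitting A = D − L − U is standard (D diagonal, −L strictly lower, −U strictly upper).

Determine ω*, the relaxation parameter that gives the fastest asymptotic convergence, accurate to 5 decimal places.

ω* = 1.95759

spectrum of D⁻¹(L+U) = {cos(kπ/145) : 1≤k≤144}; ρ_J = cos(π/145) = 0.99977.
√(1−ρ_J²) = |sin(π/145)| = 0.021664
So ω* = 2/1.021664 = 1.95759 (Young).
Hence ρ(B_{ω*}) = 1.95759 − 1 = 0.95759.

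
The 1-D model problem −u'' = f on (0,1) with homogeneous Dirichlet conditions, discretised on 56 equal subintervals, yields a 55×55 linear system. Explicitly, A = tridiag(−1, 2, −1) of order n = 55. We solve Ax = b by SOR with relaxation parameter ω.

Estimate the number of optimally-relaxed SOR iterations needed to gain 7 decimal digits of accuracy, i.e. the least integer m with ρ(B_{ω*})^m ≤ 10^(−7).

n=55: λ(B_J) = 1 − λ(A)/2 = cos(kπ/56); k=1 gives ρ_J = 0.9984268.
√(1 − cos²(π/56)) = sin(π/56) ≈ 0.0560704.
So ω* = 2/1.0560704 = 1.8938131 (Young).
ρ_SOR = ω* − 1 ≈ 0.8938131.
m ≥ 7·ln10 / (−ln 0.8938131) = 143.580; smallest integer m = 144.

m = 144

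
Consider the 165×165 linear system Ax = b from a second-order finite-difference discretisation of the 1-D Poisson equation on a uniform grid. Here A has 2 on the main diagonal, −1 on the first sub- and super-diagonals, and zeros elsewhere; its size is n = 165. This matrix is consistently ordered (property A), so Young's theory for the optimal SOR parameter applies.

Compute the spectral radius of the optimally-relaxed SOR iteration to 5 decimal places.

n=165: λ(B_J) = 1 − λ(A)/2 = cos(kπ/166); k=1 gives ρ_J = 0.99982.
√(1−ρ_J²) simplifies to sin(π/166) = 0.018924.
ω* = 2 / (1 + 0.018924) = 2 / 1.018924 ≈ 1.96285.
Hence ρ(B_{ω*}) = 1.96285 − 1 = 0.96285.

ρ_SOR = 0.96285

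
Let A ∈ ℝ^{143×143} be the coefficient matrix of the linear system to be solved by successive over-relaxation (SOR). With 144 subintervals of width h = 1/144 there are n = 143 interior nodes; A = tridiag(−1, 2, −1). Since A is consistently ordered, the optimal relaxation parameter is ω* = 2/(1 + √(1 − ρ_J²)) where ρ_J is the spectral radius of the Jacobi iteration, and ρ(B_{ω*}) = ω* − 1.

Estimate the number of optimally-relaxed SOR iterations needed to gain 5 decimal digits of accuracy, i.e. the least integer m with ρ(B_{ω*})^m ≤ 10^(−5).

ρ_J = max_k |cos(kπ/144)| = cos(π/144) = 0.9997620
√(1−ρ_J²) simplifies to sin(π/144) = 0.0218149.
So ω* = 2/1.0218149 = 1.9573017 (Young).
ρ_SOR = ω* − 1 = 1.9573017 − 1 = 0.9573017.
m ≥ 5·ln10 / (−ln 0.9573017) = 263.835; smallest integer m = 264.

m = 264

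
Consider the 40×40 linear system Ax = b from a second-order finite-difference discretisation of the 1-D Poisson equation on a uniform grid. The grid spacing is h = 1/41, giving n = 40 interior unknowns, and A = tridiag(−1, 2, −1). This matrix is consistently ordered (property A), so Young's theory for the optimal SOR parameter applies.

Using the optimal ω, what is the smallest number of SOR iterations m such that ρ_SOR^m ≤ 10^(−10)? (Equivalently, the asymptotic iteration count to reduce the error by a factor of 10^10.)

B_J for the 40×40 system has eigenvalues cos(kπ/41); ρ_J = cos(π/41) = 0.9970658.
1 − cos²(π/41) = sin²(π/41) ⇒ √(1−ρ_J²) = sin(π/41) = 0.0765493.
Then 2/(1+√(1−ρ_J²)) = 2/(1+0.0765493); ω* = 2/1.0765493 = 1.8577877.
ρ_SOR = ω* − 1 = 1.8577877 − 1 = 0.8577877.
(0.8577877)^m ≤ 10^{−10}  ⇒  m·ln(0.8577877) ≤ −10·ln10  ⇒  m ≥ 150.105  ⇒  m = 151

m = 151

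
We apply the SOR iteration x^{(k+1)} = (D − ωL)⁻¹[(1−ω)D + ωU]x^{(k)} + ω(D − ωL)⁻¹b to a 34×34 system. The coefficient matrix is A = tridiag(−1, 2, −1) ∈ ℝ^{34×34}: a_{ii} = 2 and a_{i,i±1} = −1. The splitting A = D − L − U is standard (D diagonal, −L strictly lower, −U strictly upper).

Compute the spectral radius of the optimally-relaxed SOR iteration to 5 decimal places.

½·tridiag(1,0,1) at n=34: λ_k = cos(kπ/35); max |λ| at k=1 ⇒ ρ_J = cos(π/35) ≈ 0.99597.
1 − cos²(π/35) = sin²(π/35) ⇒ √(1−ρ_J²) = sin(π/35) = 0.089639.
ω* = 2/(1+0.089639) = 1.83547
Hence ρ(B_{ω*}) = 1.83547 − 1 = 0.83547.

ρ_SOR = 0.83547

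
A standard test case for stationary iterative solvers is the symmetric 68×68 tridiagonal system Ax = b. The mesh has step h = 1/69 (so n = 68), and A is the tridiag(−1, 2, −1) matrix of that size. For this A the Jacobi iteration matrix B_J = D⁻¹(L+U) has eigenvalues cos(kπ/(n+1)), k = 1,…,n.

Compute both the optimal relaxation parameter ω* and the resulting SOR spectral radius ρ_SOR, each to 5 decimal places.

[ρ_J] n=68: ρ(B_J) = cos(π/(n+1)) = cos(π/69) = 0.99896.
√(1−ρ_J²) simplifies to sin(π/69) = 0.045515.
So ω* = 2/1.045515 = 1.91293 (Young).
ρ(B_{ω*}) = ω*−1 = 0.91293

ω* = 1.91293, ρ_SOR = 0.91293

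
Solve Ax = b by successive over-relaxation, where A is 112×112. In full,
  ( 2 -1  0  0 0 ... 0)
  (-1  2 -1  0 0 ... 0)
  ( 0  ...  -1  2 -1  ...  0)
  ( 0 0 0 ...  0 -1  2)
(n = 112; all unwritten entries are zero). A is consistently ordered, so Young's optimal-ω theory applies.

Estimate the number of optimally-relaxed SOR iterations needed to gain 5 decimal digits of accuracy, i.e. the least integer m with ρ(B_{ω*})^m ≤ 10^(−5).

m = 208

B_J for the 112×112 system has eigenvalues cos(kπ/113); ρ_J = cos(π/113) = 0.9996136.
√(1−ρ_J²) = |sin(π/113)| = 0.0277981
Then 2/(1+√(1−ρ_J²)) = 2/(1+0.0277981); ω* = 2/1.0277981 = 1.9459075.
Hence ρ(B_{ω*}) = 1.9459075 − 1 = 0.9459075.
Need (0.9459075)^m ≤ 10^(−5): m ≥ 5·ln10/|ln 0.9459075| = 11.5129/0.0556105 = 207.027 ⇒ m = 208.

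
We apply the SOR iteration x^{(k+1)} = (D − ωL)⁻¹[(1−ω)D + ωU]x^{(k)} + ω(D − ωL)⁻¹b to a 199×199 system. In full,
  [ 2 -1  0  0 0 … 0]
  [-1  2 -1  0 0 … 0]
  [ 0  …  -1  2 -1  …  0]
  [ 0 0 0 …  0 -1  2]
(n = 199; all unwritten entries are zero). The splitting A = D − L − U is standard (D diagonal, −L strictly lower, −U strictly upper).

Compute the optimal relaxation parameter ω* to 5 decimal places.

ρ_J = max_k |cos(kπ/200)| = cos(π/200) = 0.99988
√(1 − cos²(π/200)) = sin(π/200) ≈ 0.015707.
Then 2/(1+√(1−ρ_J²)) = 2/(1+0.015707); ω* = 2/1.015707 = 1.96907.
ρ_SOR = ω* − 1 ≈ 0.96907.

ω* = 1.96907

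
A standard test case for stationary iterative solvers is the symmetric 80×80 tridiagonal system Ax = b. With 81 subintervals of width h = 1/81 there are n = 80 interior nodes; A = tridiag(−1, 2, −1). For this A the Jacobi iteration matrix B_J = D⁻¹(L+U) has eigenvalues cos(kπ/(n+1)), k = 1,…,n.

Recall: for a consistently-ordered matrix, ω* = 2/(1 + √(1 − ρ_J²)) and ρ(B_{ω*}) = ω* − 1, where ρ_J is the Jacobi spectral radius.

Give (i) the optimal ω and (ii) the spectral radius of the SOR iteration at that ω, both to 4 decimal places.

ω* = 1.9253, ρ_SOR = 0.9253

½·tridiag(1,0,1) at n=80: λ_k = cos(kπ/81); max |λ| at k=1 ⇒ ρ_J = cos(π/81) ≈ 0.9992.
√(1 − cos²(π/81)) = sin(π/81) ≈ 0.03878.
ω* = 2 / (1 + 0.03878) = 2 / 1.03878 ≈ 1.9253.
and ρ(B_{ω*}) = 1.9253 − 1 = 0.9253.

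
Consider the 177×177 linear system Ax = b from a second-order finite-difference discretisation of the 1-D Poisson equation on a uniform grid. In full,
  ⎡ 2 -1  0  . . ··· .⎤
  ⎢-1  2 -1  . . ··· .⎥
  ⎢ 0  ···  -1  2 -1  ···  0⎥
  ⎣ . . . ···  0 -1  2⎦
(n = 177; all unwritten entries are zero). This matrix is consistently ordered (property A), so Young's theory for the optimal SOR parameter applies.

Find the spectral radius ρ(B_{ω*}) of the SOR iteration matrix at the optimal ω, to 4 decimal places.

spectrum of D⁻¹(L+U) = {cos(kπ/178) : 1≤k≤177}; ρ_J = cos(π/178) = 0.9998.
√(1 − cos²(π/178)) = sin(π/178) ≈ 0.01765.
ω* = 2/(1 + 0.01765) = 2/1.01765 = 1.9653.
Hence ρ(B_{ω*}) = 1.9653 − 1 = 0.9653.

ρ_SOR = 0.9653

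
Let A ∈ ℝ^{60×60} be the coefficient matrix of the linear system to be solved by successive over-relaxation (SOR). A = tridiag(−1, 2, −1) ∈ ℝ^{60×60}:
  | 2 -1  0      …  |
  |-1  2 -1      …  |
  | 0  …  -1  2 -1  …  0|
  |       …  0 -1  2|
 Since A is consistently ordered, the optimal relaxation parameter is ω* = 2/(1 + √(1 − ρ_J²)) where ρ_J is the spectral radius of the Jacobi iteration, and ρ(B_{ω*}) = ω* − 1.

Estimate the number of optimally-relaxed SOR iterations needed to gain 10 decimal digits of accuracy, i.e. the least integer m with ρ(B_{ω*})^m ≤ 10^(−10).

ρ_J = max_k |cos(kπ/61)| = cos(π/61) = 0.9986741
root = sin(π/61) = 0.0514788  (since 1−cos² = sin²).
ω* = 2/(1+0.0514788) = 1.9020830
ρ_SOR = ω* − 1 = 1.9020830 − 1 = 0.9020830.
Need (0.9020830)^m ≤ 10^(−10): m ≥ 10·ln10/|ln 0.9020830| = 23.0259/0.103049 = 223.446 ⇒ m = 224.

m = 224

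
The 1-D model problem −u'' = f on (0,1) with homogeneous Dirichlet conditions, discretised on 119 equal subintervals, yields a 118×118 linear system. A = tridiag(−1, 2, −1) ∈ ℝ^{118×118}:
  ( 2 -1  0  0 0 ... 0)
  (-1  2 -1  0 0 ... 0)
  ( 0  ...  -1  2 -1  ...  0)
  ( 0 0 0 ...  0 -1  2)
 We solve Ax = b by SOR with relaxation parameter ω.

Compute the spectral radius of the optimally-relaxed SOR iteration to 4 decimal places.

ρ_SOR = 0.9486

B_J for the 118×118 system has eigenvalues cos(kπ/119); ρ_J = cos(π/119) = 0.9997.
√(1−ρ_J²) simplifies to sin(π/119) = 0.02640.
ω* = 2 / (1 + 0.02640) = 2 / 1.02640 ≈ 1.9486.
ρ_SOR = ω* − 1 = 1.9486 − 1 = 0.9486.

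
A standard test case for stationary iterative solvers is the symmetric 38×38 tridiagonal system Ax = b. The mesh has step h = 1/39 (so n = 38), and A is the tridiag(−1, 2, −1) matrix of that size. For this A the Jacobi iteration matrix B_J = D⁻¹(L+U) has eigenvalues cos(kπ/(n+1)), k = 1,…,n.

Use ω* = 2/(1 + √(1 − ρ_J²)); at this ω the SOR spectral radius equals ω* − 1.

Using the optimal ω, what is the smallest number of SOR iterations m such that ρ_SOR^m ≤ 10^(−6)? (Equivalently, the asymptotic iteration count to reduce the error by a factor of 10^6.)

[ρ_J] n=38: ρ(B_J) = cos(π/(n+1)) = cos(π/39) = 0.9967573.
√(1 − cos²(π/39)) = sin(π/39) ≈ 0.0804666.
[ω*] 2 ÷ (1 + 0.0804666) = 2 ÷ 1.0804666 = 1.8510521.
At ω = 1.8510521 every |λ(B_ω)| = ω−1, so ρ_SOR = 0.8510521.
(0.8510521)^m ≤ 10^{−6}  ⇒  m·ln(0.8510521) ≤ −6·ln10  ⇒  m ≥ 85.661  ⇒  m = 86

m = 86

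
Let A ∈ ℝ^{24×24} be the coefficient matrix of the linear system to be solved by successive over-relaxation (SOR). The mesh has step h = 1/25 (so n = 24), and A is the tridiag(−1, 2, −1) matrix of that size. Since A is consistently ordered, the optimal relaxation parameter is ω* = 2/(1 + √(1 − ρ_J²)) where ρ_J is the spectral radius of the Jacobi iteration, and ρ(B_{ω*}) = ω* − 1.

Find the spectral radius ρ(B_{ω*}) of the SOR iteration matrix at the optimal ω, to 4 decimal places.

[ρ_J] n=24: ρ(B_J) = cos(π/(n+1)) = cos(π/25) = 0.9921.
root = sin(π/25) = 0.12533  (since 1−cos² = sin²).
ω* = 2 / (1 + 0.12533) = 2 / 1.12533 ≈ 1.7773.
ρ(B_{ω*}) = ω*−1 = 0.7773

ρ_SOR = 0.7773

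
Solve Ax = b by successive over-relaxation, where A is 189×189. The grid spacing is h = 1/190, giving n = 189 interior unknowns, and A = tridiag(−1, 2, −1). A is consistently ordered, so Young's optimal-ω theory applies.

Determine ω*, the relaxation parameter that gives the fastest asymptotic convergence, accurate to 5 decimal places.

ω* = 1.96747

ρ_J = max_k |cos(kπ/190)| = cos(π/190) = 0.99986
√(1−ρ_J²) simplifies to sin(π/190) = 0.016534.
Young: ω* = 2/(1+√(1−ρ_J²)) = 2/(1+0.016534) = 2/1.016534 = 1.96747.
ρ_SOR = ω* − 1 = 1.96747 − 1 = 0.96747.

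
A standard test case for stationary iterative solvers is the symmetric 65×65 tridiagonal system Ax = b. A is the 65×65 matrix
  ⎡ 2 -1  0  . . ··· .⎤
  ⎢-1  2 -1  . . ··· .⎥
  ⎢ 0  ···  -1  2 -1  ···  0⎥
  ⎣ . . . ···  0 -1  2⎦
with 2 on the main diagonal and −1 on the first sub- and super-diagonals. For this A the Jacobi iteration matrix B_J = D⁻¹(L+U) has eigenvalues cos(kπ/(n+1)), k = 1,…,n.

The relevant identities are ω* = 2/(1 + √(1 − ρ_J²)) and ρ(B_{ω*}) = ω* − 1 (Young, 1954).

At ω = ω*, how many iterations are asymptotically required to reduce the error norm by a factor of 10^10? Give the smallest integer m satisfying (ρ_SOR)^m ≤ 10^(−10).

With n=65, ρ(Jacobi) = cos(π/66) = 0.9988673.
√(1−ρ_J²) = |sin(π/66)| = 0.0475819
So ω* = 2/1.0475819 = 1.9091586 (Young).
and ρ(B_{ω*}) = 1.9091586 − 1 = 0.9091586.
(0.9091586)^m ≤ 10^{−10}  ⇒  m·ln(0.9091586) ≤ −10·ln10  ⇒  m ≥ 241.778  ⇒  m = 242

m = 242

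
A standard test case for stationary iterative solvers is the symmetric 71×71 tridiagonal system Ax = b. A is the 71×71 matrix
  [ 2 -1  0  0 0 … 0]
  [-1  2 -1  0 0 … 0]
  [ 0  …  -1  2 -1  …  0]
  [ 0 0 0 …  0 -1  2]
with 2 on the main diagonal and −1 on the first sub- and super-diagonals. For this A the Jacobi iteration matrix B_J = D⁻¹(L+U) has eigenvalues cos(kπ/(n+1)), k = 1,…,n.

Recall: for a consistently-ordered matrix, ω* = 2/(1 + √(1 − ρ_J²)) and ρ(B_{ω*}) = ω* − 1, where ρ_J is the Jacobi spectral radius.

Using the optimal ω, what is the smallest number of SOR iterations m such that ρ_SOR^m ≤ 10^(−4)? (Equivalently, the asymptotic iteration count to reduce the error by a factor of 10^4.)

m = 106

½·tridiag(1,0,1) at n=71: λ_k = cos(kπ/72); max |λ| at k=1 ⇒ ρ_J = cos(π/72) ≈ 0.9990482.
√(1−ρ_J²) simplifies to sin(π/72) = 0.0436194.
Then 2/(1+√(1−ρ_J²)) = 2/(1+0.0436194); ω* = 2/1.0436194 = 1.9164075.
ρ_SOR = ω* − 1 ≈ 0.9164075.
m ≥ 4·ln10 / (−ln 0.9164075) = 105.509; smallest integer m = 106.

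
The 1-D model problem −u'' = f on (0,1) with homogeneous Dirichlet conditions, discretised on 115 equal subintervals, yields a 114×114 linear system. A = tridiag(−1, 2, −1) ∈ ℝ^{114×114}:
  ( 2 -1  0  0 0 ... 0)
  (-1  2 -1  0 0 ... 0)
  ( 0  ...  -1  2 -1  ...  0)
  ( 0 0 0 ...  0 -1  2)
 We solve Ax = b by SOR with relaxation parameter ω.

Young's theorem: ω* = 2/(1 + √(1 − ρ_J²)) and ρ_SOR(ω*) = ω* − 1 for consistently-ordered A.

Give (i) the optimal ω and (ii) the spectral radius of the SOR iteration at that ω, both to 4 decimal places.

[ρ_J] n=114: ρ(B_J) = cos(π/(n+1)) = cos(π/115) = 0.9996.
root = sin(π/115) = 0.02731  (since 1−cos² = sin²).
ω* = 2/(1+0.02731) = 1.9468
At ω = 1.9468 every |λ(B_ω)| = ω−1, so ρ_SOR = 0.9468.

ω* = 1.9468, ρ_SOR = 0.9468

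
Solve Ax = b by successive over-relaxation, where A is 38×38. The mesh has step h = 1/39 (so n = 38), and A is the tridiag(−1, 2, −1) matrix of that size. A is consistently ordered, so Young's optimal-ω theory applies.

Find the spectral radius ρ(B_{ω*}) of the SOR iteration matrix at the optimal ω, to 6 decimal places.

ρ_SOR = 0.851052

n=38: λ(B_J) = 1 − λ(A)/2 = cos(kπ/39); k=1 gives ρ_J = 0.996757.
√(1−ρ_J²) = |sin(π/39)| = 0.0804666
Young: ω* = 2/(1+√(1−ρ_J²)) = 2/(1+0.0804666) = 2/1.0804666 = 1.851052.
ρ_SOR = ω* − 1 ≈ 0.851052.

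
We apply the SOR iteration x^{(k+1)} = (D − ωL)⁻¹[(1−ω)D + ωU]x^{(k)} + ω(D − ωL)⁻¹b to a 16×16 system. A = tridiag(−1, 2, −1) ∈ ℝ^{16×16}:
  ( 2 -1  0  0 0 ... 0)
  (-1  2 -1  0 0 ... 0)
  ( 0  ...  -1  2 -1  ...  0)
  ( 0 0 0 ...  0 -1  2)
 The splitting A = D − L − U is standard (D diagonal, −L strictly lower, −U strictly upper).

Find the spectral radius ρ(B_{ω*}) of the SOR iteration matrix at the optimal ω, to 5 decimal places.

spectrum of D⁻¹(L+U) = {cos(kπ/17) : 1≤k≤16}; ρ_J = cos(π/17) = 0.98297.
root = sin(π/17) = 0.183750  (since 1−cos² = sin²).
ω* = 2 / (1 + 0.183750) = 2 / 1.183750 ≈ 1.68955.
ρ_SOR = ω* − 1 ≈ 0.68955.

ρ_SOR = 0.68955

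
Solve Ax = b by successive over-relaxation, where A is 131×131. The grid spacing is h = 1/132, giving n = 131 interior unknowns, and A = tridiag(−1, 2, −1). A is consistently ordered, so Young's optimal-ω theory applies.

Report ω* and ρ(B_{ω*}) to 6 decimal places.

ω* = 1.953511, ρ_SOR = 0.953511

B_J for the 131×131 system has eigenvalues cos(kπ/132); ρ_J = cos(π/132) = 0.999717.
1 − cos²(π/132) = sin²(π/132) ⇒ √(1−ρ_J²) = sin(π/132) = 0.0237977.
Young: ω* = 2/(1+√(1−ρ_J²)) = 2/(1+0.0237977) = 2/1.0237977 = 1.953511.
ρ_SOR = ω* − 1 = 1.953511 − 1 = 0.953511.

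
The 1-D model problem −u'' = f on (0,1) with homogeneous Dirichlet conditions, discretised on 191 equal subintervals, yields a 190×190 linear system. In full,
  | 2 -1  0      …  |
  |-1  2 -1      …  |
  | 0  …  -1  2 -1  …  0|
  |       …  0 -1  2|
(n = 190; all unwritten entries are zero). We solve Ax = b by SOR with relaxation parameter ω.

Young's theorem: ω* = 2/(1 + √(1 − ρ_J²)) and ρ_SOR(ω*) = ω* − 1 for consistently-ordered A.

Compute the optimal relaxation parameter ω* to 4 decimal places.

½·tridiag(1,0,1) at n=190: λ_k = cos(kπ/191); max |λ| at k=1 ⇒ ρ_J = cos(π/191) ≈ 0.9999.
√(1 − cos²(π/191)) = sin(π/191) ≈ 0.01645.
Then 2/(1+√(1−ρ_J²)) = 2/(1+0.01645); ω* = 2/1.01645 = 1.9676.
Hence ρ(B_{ω*}) = 1.9676 − 1 = 0.9676.

ω* = 1.9676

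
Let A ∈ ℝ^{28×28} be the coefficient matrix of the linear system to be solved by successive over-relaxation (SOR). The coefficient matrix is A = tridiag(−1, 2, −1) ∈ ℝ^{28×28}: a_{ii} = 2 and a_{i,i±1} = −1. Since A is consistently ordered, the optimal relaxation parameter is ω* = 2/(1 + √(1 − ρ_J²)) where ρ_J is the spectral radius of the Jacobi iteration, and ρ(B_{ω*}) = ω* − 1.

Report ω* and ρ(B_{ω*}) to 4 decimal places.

With n=28, ρ(Jacobi) = cos(π/29) = 0.9941.
√(1−ρ_J²) = |sin(π/29)| = 0.10812
ω* = 2/(1 + 0.10812) = 2/1.10812 = 1.8049.
[ρ_SOR] ω* − 1 = 0.8049.

ω* = 1.8049, ρ_SOR = 0.8049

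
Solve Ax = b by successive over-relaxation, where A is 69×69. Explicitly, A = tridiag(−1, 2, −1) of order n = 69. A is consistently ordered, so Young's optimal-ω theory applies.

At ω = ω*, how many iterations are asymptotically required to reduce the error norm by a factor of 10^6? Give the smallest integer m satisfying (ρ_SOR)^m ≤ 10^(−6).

With n=69, ρ(Jacobi) = cos(π/70) = 0.9989931.
√(1−ρ_J²) = |sin(π/70)| = 0.0448648
ω* = 2 / (1 + 0.0448648) = 2 / 1.0448648 ≈ 1.9141232.
Hence ρ(B_{ω*}) = 1.9141232 − 1 = 0.9141232.
ρ_SOR^m ≤ 10^(−6) ⇔ m ≥ 6·ln10/(−ln 0.9141232) = 13.8155/0.0897899 = 153.865; m = ⌈153.865⌉ = 154.

m = 154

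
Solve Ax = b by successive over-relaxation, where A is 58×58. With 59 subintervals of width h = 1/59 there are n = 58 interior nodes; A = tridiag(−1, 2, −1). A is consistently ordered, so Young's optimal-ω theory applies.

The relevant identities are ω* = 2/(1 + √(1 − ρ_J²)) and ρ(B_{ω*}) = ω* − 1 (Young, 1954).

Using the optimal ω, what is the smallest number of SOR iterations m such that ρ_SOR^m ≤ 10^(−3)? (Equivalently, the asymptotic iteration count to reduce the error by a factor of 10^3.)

m = 65

[ρ_J] n=58: ρ(B_J) = cos(π/(n+1)) = cos(π/59) = 0.9985827.
√(1−ρ_J²) simplifies to sin(π/59) = 0.0532222.
ω* = 2/(1 + 0.0532222) = 2/1.0532222 = 1.8989345.
ρ(B_{ω*}) = ω*−1 = 0.8989345
ρ_SOR^m ≤ 10^(−3) ⇔ m ≥ 3·ln10/(−ln 0.8989345) = 6.90776/0.106545 = 64.834; m = ⌈64.834⌉ = 65.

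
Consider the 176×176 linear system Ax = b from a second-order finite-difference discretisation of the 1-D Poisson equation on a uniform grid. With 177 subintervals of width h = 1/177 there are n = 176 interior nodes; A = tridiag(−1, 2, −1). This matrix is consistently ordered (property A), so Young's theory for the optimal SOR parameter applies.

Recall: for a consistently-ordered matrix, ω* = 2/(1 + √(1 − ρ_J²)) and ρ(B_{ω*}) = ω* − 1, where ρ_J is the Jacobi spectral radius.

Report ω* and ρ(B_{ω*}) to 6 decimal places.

ω* = 1.965123, ρ_SOR = 0.965123

ρ_J = max_k |cos(kπ/177)| = cos(π/177) = 0.999842
root = sin(π/177) = 0.0177482  (since 1−cos² = sin²).
[ω*] 2 ÷ (1 + 0.0177482) = 2 ÷ 1.0177482 = 1.965123.
ρ(B_{ω*}) = ω*−1 = 0.965123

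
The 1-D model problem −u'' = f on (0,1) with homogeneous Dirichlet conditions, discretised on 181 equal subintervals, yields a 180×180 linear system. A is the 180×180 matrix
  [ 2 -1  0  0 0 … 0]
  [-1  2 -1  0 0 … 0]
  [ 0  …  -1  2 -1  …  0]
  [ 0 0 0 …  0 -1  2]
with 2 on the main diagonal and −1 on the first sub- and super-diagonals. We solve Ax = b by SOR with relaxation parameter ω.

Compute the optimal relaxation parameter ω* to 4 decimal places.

B_J for the 180×180 system has eigenvalues cos(kπ/181); ρ_J = cos(π/181) = 0.9998.
√(1−ρ_J²) simplifies to sin(π/181) = 0.01736.
ω* = 2/(1+0.01736) = 1.9659
[ρ_SOR] ω* − 1 = 0.9659.

ω* = 1.9659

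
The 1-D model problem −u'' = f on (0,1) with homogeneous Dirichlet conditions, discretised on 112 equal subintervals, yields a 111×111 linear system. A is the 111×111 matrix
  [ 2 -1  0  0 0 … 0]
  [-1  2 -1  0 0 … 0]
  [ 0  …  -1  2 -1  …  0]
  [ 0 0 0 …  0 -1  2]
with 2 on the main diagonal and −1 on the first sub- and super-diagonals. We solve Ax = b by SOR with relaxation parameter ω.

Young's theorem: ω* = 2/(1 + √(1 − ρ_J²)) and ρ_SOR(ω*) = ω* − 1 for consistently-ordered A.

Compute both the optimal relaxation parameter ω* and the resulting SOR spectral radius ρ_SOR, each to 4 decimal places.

ω* = 1.9454, ρ_SOR = 0.9454

½·tridiag(1,0,1) at n=111: λ_k = cos(kπ/112); max |λ| at k=1 ⇒ ρ_J = cos(π/112) ≈ 0.9996.
√(1 − cos²(π/112)) = sin(π/112) ≈ 0.02805.
ω* = 2/(1 + 0.02805) = 2/1.02805 = 1.9454.
At ω = 1.9454 every |λ(B_ω)| = ω−1, so ρ_SOR = 0.9454.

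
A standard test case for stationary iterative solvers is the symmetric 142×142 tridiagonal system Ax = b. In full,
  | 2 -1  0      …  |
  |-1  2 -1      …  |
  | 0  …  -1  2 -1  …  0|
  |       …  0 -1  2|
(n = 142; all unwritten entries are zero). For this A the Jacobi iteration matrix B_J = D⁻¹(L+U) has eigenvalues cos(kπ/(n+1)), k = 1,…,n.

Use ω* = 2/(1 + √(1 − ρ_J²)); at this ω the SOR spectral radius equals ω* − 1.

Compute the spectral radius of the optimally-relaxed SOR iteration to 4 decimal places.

n=142: λ(B_J) = 1 − λ(A)/2 = cos(kπ/143); k=1 gives ρ_J = 0.9998.
√(1 − cos²(π/143)) = sin(π/143) ≈ 0.02197.
ω* = 2 / (1 + 0.02197) = 2 / 1.02197 ≈ 1.9570.
and ρ(B_{ω*}) = 1.9570 − 1 = 0.9570.

ρ_SOR = 0.9570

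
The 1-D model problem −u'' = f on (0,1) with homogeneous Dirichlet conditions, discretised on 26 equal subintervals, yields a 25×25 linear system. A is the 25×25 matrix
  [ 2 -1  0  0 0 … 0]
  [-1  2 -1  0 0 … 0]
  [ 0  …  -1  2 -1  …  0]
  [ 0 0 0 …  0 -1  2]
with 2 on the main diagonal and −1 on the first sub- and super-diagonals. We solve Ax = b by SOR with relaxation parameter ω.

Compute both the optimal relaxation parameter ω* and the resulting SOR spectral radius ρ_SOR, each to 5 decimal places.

[ρ_J] n=25: ρ(B_J) = cos(π/(n+1)) = cos(π/26) = 0.99271.
√(1−ρ_J²) = |sin(π/26)| = 0.120537
ω* = 2/(1+0.120537) = 1.78486
At ω = 1.78486 every |λ(B_ω)| = ω−1, so ρ_SOR = 0.78486.

ω* = 1.78486, ρ_SOR = 0.78486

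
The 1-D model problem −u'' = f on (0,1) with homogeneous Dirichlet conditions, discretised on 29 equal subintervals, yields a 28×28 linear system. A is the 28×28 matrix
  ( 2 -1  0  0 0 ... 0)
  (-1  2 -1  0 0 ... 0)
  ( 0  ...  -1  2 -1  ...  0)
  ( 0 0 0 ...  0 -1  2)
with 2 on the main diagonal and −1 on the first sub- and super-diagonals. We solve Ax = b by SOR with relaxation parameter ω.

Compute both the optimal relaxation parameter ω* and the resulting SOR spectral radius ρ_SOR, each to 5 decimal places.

[ρ_J] n=28: ρ(B_J) = cos(π/(n+1)) = cos(π/29) = 0.99414.
1 − cos²(π/29) = sin²(π/29) ⇒ √(1−ρ_J²) = sin(π/29) = 0.108119.
ω* = 2/(1 + 0.108119) = 2/1.108119 = 1.80486.
ρ_SOR = ω* − 1 = 1.80486 − 1 = 0.80486.

ω* = 1.80486, ρ_SOR = 0.80486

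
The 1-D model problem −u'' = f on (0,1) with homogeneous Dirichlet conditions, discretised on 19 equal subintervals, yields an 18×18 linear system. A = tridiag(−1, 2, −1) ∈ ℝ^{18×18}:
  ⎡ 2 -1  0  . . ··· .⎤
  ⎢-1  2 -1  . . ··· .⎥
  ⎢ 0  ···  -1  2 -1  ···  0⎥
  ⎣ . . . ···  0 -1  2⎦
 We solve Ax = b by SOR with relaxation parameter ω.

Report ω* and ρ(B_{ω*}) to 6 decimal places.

spectrum of D⁻¹(L+U) = {cos(kπ/19) : 1≤k≤18}; ρ_J = cos(π/19) = 0.986361.
√(1 − cos²(π/19)) = sin(π/19) ≈ 0.1645946.
Then 2/(1+√(1−ρ_J²)) = 2/(1+0.1645946); ω* = 2/1.1645946 = 1.717336.
ρ_SOR = ω* − 1 = 1.717336 − 1 = 0.717336.

ω* = 1.717336, ρ_SOR = 0.717336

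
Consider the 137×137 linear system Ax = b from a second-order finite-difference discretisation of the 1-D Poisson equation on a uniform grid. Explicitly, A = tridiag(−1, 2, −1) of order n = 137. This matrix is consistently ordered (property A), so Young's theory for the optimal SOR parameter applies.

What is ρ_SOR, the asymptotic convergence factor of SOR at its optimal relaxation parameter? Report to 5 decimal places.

ρ_J = max_k |cos(kπ/138)| = cos(π/138) = 0.99974
root = sin(π/138) = 0.022763  (since 1−cos² = sin²).
ω* = 2/(1 + 0.022763) = 2/1.022763 = 1.95549.
At ω = 1.95549 every |λ(B_ω)| = ω−1, so ρ_SOR = 0.95549.

ρ_SOR = 0.95549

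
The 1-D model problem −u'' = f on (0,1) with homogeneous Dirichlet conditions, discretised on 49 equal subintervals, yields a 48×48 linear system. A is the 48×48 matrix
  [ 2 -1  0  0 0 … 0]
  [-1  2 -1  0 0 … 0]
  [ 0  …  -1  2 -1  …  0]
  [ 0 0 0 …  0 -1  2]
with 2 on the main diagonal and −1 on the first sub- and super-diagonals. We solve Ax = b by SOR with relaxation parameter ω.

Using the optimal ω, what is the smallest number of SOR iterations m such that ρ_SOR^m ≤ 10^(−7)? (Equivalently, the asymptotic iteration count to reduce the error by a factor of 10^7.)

m = 126

With n=48, ρ(Jacobi) = cos(π/49) = 0.9979454.
√(1 − cos²(π/49)) = sin(π/49) ≈ 0.0640702.
ω* = 2/(1+0.0640702) = 1.8795752
[ρ_SOR] ω* − 1 = 0.8795752.
Need (0.8795752)^m ≤ 10^(−7): m ≥ 7·ln10/|ln 0.8795752| = 16.1181/0.128316 = 125.613 ⇒ m = 126.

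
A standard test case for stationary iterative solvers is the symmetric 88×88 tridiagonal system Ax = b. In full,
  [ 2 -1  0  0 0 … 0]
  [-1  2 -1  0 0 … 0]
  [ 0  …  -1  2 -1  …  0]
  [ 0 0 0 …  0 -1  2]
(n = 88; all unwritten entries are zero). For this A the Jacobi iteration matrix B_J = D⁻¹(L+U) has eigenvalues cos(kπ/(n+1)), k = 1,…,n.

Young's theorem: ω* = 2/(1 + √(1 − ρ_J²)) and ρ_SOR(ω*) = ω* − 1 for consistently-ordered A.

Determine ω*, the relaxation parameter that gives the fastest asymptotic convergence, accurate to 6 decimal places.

ω* = 1.931823

[ρ_J] n=88: ρ(B_J) = cos(π/(n+1)) = cos(π/89) = 0.999377.
1 − cos²(π/89) = sin²(π/89) ⇒ √(1−ρ_J²) = sin(π/89) = 0.0352915.
ω* = 2/(1+0.0352915) = 1.931823
ρ_SOR = ω* − 1 ≈ 0.931823.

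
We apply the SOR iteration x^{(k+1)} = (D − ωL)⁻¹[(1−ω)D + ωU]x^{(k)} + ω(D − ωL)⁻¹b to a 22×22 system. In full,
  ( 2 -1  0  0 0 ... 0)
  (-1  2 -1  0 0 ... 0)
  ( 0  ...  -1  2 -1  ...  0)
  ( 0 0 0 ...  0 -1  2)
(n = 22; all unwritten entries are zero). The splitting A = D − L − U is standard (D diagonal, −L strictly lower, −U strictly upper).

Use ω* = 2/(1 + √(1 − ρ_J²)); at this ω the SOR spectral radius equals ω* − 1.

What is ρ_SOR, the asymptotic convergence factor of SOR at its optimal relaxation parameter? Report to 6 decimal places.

With n=22, ρ(Jacobi) = cos(π/23) = 0.990686.
√(1−ρ_J²) = |sin(π/23)| = 0.1361666
ω* = 2/(1+0.1361666) = 1.760305
[ρ_SOR] ω* − 1 = 0.760305.

ρ_SOR = 0.760305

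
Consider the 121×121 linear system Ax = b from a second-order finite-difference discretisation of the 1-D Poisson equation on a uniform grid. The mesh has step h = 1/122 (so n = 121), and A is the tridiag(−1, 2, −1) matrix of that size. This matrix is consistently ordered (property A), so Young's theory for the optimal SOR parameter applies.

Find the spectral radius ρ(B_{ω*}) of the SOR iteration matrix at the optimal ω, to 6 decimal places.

With n=121, ρ(Jacobi) = cos(π/122) = 0.999668.
√(1 − cos²(π/122)) = sin(π/122) ≈ 0.0257479.
So ω* = 2/1.0257479 = 1.949797 (Young).
[ρ_SOR] ω* − 1 = 0.949797.

ρ_SOR = 0.949797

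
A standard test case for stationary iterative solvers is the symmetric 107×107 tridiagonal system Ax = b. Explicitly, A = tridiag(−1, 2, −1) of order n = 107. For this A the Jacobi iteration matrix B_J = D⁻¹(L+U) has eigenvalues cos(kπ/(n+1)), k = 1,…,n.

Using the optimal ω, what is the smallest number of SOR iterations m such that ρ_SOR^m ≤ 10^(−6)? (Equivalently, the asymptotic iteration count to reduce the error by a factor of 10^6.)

m = 238

½·tridiag(1,0,1) at n=107: λ_k = cos(kπ/108); max |λ| at k=1 ⇒ ρ_J = cos(π/108) ≈ 0.9995770.
1 − cos²(π/108) = sin²(π/108) ⇒ √(1−ρ_J²) = sin(π/108) = 0.0290847.
ω* = 2/(1 + 0.0290847) = 2/1.0290847 = 1.9434746.
ρ(B_{ω*}) = ω*−1 = 0.9434746
For 6 digits: m = 6·ln10 / (−ln 0.9434746) = 13.8155/0.0581858 = 237.438; round up → m = 238.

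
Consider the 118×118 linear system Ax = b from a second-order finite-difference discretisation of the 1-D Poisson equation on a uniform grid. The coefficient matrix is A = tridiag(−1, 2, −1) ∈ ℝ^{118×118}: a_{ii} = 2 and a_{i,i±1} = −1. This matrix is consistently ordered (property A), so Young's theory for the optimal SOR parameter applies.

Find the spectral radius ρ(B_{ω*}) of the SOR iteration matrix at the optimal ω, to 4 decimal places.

spectrum of D⁻¹(L+U) = {cos(kπ/119) : 1≤k≤118}; ρ_J = cos(π/119) = 0.9997.
root = sin(π/119) = 0.02640  (since 1−cos² = sin²).
Young: ω* = 2/(1+√(1−ρ_J²)) = 2/(1+0.02640) = 2/1.02640 = 1.9486.
Hence ρ(B_{ω*}) = 1.9486 − 1 = 0.9486.

ρ_SOR = 0.9486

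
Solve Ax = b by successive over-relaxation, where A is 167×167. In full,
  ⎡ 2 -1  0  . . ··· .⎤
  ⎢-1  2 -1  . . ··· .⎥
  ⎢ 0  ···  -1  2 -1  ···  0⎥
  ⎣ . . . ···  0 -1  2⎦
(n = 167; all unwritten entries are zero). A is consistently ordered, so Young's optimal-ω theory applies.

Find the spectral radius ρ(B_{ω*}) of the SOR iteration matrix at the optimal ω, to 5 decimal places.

ρ_J = max_k |cos(kπ/168)| = cos(π/168) = 0.99983
√(1−ρ_J²) simplifies to sin(π/168) = 0.018699.
ω* = 2/(1 + 0.018699) = 2/1.018699 = 1.96329.
At ω = 1.96329 every |λ(B_ω)| = ω−1, so ρ_SOR = 0.96329.

ρ_SOR = 0.96329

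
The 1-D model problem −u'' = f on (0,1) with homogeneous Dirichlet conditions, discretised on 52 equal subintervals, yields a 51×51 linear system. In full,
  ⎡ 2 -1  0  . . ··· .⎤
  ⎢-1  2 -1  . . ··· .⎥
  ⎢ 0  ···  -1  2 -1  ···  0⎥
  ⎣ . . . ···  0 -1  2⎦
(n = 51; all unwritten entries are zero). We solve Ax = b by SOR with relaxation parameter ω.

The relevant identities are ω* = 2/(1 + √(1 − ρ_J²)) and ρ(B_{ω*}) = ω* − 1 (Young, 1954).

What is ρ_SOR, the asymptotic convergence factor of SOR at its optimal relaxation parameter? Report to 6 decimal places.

ρ_SOR = 0.886119

[ρ_J] n=51: ρ(B_J) = cos(π/(n+1)) = cos(π/52) = 0.998176.
√(1−ρ_J²) simplifies to sin(π/52) = 0.0603785.
ω* = 2 / (1 + 0.0603785) = 2 / 1.0603785 ≈ 1.886119.
At ω = 1.886119 every |λ(B_ω)| = ω−1, so ρ_SOR = 0.886119.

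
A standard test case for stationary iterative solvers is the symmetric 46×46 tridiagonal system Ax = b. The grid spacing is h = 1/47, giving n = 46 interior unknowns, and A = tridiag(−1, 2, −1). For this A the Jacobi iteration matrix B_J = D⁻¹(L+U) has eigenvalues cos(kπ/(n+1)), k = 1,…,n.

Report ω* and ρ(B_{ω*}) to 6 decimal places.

ω* = 1.874779, ρ_SOR = 0.874779

[ρ_J] n=46: ρ(B_J) = cos(π/(n+1)) = cos(π/47) = 0.997767.
root = sin(π/47) = 0.0667926  (since 1−cos² = sin²).
Young: ω* = 2/(1+√(1−ρ_J²)) = 2/(1+0.0667926) = 2/1.0667926 = 1.874779.
[ρ_SOR] ω* − 1 = 0.874779.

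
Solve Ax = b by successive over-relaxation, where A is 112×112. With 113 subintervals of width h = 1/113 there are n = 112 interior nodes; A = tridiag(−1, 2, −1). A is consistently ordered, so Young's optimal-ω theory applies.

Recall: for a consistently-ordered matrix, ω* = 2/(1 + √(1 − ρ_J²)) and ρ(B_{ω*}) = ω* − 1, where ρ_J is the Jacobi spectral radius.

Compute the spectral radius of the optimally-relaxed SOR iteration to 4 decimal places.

ρ_SOR = 0.9459

½·tridiag(1,0,1) at n=112: λ_k = cos(kπ/113); max |λ| at k=1 ⇒ ρ_J = cos(π/113) ≈ 0.9996.
root = sin(π/113) = 0.02780  (since 1−cos² = sin²).
ω* = 2 / (1 + 0.02780) = 2 / 1.02780 ≈ 1.9459.
[ρ_SOR] ω* − 1 = 0.9459.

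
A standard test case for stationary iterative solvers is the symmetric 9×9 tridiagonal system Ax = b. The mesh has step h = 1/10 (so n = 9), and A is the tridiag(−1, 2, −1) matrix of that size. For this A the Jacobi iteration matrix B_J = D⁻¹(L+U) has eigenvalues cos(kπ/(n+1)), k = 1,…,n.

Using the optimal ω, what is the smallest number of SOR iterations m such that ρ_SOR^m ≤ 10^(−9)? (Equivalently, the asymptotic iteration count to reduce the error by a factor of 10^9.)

n=9: λ(B_J) = 1 − λ(A)/2 = cos(kπ/10); k=1 gives ρ_J = 0.9510565.
√(1−ρ_J²) = |sin(π/10)| = 0.3090170
Young: ω* = 2/(1+√(1−ρ_J²)) = 2/(1+0.3090170) = 2/1.3090170 = 1.5278640.
Hence ρ(B_{ω*}) = 1.5278640 − 1 = 0.5278640.
9·ln10 = 20.7233; −ln(0.5278640) = 0.638917; m = ⌈20.7233/0.638917⌉ = ⌈32.435⌉ = 33.

m = 33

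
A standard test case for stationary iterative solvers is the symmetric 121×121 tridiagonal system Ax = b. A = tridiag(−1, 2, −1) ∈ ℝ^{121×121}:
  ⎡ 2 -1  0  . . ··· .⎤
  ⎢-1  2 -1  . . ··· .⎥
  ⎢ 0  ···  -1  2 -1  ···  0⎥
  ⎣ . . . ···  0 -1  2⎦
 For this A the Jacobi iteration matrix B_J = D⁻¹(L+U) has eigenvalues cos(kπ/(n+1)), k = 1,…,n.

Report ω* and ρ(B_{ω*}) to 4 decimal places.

B_J for the 121×121 system has eigenvalues cos(kπ/122); ρ_J = cos(π/122) = 0.9997.
root = sin(π/122) = 0.02575  (since 1−cos² = sin²).
[ω*] 2 ÷ (1 + 0.02575) = 2 ÷ 1.02575 = 1.9498.
Hence ρ(B_{ω*}) = 1.9498 − 1 = 0.9498.

ω* = 1.9498, ρ_SOR = 0.9498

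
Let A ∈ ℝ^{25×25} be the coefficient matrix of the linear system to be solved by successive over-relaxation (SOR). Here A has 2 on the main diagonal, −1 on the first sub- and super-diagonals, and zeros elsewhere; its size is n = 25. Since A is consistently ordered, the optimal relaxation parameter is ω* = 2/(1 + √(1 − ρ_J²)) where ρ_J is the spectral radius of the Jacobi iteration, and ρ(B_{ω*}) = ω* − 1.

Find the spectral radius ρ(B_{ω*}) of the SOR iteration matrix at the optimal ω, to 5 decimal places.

B_J for the 25×25 system has eigenvalues cos(kπ/26); ρ_J = cos(π/26) = 0.99271.
√(1−ρ_J²) simplifies to sin(π/26) = 0.120537.
So ω* = 2/1.120537 = 1.78486 (Young).
ρ_SOR = ω* − 1 ≈ 0.78486.

ρ_SOR = 0.78486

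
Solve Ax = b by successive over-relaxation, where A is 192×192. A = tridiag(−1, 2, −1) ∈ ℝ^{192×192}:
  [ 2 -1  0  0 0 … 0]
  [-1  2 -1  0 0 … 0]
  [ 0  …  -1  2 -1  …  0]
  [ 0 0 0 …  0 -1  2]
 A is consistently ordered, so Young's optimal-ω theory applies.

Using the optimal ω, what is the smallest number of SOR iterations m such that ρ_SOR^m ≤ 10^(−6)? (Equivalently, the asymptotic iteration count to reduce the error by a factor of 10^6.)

m = 425

[ρ_J] n=192: ρ(B_J) = cos(π/(n+1)) = cos(π/193) = 0.9998675.
√(1−ρ_J²) = |sin(π/193)| = 0.0162770
[ω*] 2 ÷ (1 + 0.0162770) = 2 ÷ 1.0162770 = 1.9679674.
At ω = 1.9679674 every |λ(B_ω)| = ω−1, so ρ_SOR = 0.9679674.
For 6 digits: m = 6·ln10 / (−ln 0.9679674) = 13.8155/0.0325569 = 424.349; round up → m = 425.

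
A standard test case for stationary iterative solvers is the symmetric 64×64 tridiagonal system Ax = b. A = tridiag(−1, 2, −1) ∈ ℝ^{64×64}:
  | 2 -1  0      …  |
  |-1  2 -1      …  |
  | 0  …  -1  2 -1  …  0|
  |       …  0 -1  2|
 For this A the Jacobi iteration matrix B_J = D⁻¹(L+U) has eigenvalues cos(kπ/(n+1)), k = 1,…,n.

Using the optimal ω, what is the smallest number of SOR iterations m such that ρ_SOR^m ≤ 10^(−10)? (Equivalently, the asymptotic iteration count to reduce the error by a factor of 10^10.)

m = 239

With n=64, ρ(Jacobi) = cos(π/65) = 0.9988322.
root = sin(π/65) = 0.0483134  (since 1−cos² = sin²).
ω* = 2 / (1 + 0.0483134) = 2 / 1.0483134 ≈ 1.9078264.
[ρ_SOR] ω* − 1 = 0.9078264.
10·ln10 = 23.0259; −ln(0.9078264) = 0.0967021; m = ⌈23.0259/0.0967021⌉ = ⌈238.112⌉ = 239.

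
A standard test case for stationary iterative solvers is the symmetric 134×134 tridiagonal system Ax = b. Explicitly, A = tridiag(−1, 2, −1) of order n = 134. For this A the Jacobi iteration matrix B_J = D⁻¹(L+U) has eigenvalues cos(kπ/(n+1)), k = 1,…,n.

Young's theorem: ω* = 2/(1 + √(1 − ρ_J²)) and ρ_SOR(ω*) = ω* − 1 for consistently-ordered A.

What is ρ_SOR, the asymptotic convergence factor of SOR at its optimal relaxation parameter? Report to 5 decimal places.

ρ_SOR = 0.95452

n=134: λ(B_J) = 1 − λ(A)/2 = cos(kπ/135); k=1 gives ρ_J = 0.99973.
√(1−ρ_J²) = |sin(π/135)| = 0.023269
[ω*] 2 ÷ (1 + 0.023269) = 2 ÷ 1.023269 = 1.95452.
and ρ(B_{ω*}) = 1.95452 − 1 = 0.95452.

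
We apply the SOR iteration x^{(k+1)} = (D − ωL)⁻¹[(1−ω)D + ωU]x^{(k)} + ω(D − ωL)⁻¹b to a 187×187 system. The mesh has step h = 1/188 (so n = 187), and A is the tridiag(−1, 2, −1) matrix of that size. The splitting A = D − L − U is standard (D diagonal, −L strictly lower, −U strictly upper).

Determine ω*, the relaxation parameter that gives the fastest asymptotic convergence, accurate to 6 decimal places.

ω* = 1.967130

B_J for the 187×187 system has eigenvalues cos(kπ/188); ρ_J = cos(π/188) = 0.999860.
1 − cos²(π/188) = sin²(π/188) ⇒ √(1−ρ_J²) = sin(π/188) = 0.0167098.
Young: ω* = 2/(1+√(1−ρ_J²)) = 2/(1+0.0167098) = 2/1.0167098 = 1.967130.
Hence ρ(B_{ω*}) = 1.967130 − 1 = 0.967130.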